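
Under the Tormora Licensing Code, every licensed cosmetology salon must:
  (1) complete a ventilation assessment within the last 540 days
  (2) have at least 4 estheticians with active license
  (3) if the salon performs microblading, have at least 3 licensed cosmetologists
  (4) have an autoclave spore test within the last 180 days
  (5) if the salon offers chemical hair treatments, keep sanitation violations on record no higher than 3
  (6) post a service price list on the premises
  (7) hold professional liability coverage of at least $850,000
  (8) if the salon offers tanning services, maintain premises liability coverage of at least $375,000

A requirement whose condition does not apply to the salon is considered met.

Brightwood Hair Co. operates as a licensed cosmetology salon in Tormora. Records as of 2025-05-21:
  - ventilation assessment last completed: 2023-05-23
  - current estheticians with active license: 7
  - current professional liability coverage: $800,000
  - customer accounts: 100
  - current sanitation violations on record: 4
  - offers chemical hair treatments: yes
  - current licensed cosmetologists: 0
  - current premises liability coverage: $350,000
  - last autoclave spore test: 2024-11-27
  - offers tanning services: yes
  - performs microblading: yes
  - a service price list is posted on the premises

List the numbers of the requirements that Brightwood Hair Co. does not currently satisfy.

1. ventilation assessment 729 days ago vs limit 540 → not met
2. estheticians with active license 7 ≥ 4 → met
3. condition 'performs microblading' holds; licensed cosmetologists 0 < 3 → not met
4. autoclave spore test 175 days ago vs limit 180 → met
5. condition 'offers chemical hair treatments' holds; sanitation violations on record 4 > 3 → not met
6. service price list present → met
7. professional liability coverage $800,000 < $850,000 → not met
8. condition 'offers tanning services' holds; premises liability coverage $350,000 < $375,000 → not met
Not met: 1, 3, 5, 7, 8

1, 3, 5, 7, 8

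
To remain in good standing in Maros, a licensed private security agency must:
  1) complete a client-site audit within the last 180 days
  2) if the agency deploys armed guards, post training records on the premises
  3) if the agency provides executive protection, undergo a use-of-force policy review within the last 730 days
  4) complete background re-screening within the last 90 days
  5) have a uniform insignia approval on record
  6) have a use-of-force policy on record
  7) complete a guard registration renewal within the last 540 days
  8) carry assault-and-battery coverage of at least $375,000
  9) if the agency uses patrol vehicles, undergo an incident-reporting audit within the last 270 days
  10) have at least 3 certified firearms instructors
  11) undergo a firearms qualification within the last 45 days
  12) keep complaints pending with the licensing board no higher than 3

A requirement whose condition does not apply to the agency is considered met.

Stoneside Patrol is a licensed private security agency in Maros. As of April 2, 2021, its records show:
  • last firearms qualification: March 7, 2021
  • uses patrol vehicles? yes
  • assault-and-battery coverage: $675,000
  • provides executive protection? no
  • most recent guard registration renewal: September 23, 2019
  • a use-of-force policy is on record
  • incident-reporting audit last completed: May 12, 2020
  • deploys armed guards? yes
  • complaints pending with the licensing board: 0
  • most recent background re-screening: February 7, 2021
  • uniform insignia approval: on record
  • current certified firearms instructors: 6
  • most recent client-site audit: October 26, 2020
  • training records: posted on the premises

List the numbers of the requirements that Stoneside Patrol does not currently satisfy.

1. client-site audit 158 days ago vs limit 180 → met
2. condition 'deploys armed guards' holds; training records present → met
3. condition 'provides executive protection' does not hold → requirement n/a → met
4. background re-screening 54 days ago vs limit 90 → met
5. uniform insignia approval present → met
6. use-of-force policy present → met
7. guard registration renewal 557 days ago vs limit 540 → not met
8. assault-and-battery coverage $675,000 ≥ $375,000 → met
9. condition 'uses patrol vehicles' holds; incident-reporting audit 325 days ago vs limit 270 → not met
10. certified firearms instructors 6 ≥ 3 → met
11. firearms qualification 26 days ago vs limit 45 → met
12. complaints pending with the licensing board 0 ≤ 3 → met
Not met: 7, 9

7, 9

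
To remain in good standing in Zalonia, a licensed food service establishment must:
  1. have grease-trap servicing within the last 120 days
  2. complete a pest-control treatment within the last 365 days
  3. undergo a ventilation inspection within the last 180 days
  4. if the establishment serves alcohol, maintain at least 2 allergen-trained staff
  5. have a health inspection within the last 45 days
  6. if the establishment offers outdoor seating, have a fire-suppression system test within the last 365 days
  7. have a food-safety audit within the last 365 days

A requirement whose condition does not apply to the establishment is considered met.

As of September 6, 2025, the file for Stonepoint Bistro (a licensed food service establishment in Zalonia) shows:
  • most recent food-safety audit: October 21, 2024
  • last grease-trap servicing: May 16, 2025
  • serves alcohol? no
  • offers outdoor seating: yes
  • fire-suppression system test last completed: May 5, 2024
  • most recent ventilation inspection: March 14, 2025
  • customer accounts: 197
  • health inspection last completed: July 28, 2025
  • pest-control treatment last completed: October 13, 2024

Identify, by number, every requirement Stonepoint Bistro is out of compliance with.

1. grease-trap servicing 113 days ago vs limit 120 → met
2. pest-control treatment 328 days ago vs limit 365 → met
3. ventilation inspection 176 days ago vs limit 180 → met
4. condition 'serves alcohol' does not hold → requirement n/a → met
5. health inspection 40 days ago vs limit 45 → met
6. condition 'offers outdoor seating' holds; fire-suppression system test 489 days ago vs limit 365 → not met
7. food-safety audit 320 days ago vs limit 365 → met
Not met: 6

6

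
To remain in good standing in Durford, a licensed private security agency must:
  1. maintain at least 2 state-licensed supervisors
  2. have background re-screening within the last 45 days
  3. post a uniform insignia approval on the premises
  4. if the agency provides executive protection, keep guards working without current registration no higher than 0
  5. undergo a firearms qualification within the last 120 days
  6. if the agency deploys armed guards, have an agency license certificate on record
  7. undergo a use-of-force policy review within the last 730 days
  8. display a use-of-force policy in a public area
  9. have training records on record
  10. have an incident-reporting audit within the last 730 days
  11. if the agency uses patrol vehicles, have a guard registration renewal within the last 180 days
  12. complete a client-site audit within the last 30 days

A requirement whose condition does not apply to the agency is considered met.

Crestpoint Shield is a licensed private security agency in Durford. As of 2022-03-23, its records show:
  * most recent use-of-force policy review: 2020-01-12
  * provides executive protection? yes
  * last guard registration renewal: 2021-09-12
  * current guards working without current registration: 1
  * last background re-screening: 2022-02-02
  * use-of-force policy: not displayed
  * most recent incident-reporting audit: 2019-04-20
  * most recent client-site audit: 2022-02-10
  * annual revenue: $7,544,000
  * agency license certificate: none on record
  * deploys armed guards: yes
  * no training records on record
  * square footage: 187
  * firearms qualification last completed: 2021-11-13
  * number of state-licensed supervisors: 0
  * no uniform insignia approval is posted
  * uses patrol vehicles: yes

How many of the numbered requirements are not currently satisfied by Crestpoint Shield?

12

1. state-licensed supervisors 0 < 2 → not met
2. background re-screening 49 days ago vs limit 45 → not met
3. uniform insignia approval absent → not met
4. condition 'provides executive protection' holds; guards working without current registration 1 > 0 → not met
5. firearms qualification 130 days ago vs limit 120 → not met
6. condition 'deploys armed guards' holds; agency license certificate absent → not met
7. use-of-force policy review 801 days ago vs limit 730 → not met
8. use-of-force policy absent → not met
9. training records absent → not met
10. incident-reporting audit 1068 days ago vs limit 730 → not met
11. condition 'uses patrol vehicles' holds; guard registration renewal 192 days ago vs limit 180 → not met
12. client-site audit 41 days ago vs limit 30 → not met
Not met: 12 of 12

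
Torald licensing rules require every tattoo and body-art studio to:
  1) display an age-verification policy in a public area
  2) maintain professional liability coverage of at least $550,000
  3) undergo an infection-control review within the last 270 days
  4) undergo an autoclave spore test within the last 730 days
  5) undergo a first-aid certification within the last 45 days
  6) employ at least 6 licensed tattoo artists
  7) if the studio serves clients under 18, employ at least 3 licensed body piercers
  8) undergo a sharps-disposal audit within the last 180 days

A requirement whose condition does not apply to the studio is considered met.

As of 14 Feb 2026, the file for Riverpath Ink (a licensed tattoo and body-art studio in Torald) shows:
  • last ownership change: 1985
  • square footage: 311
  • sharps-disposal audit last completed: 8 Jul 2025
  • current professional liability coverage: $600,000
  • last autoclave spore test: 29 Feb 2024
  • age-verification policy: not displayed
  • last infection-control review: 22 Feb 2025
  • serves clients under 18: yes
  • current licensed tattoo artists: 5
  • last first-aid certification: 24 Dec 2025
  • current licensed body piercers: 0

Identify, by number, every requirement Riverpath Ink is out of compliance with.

1, 3, 5, 6, 7, 8

1. age-verification policy absent → not met
2. professional liability coverage $600,000 ≥ $550,000 → met
3. infection-control review 357 days ago vs limit 270 → not met
4. autoclave spore test 716 days ago vs limit 730 → met
5. first-aid certification 52 days ago vs limit 45 → not met
6. licensed tattoo artists 5 < 6 → not met
7. condition 'serves clients under 18' holds; licensed body piercers 0 < 3 → not met
8. sharps-disposal audit 221 days ago vs limit 180 → not met
Not met: 1, 3, 5, 6, 7, 8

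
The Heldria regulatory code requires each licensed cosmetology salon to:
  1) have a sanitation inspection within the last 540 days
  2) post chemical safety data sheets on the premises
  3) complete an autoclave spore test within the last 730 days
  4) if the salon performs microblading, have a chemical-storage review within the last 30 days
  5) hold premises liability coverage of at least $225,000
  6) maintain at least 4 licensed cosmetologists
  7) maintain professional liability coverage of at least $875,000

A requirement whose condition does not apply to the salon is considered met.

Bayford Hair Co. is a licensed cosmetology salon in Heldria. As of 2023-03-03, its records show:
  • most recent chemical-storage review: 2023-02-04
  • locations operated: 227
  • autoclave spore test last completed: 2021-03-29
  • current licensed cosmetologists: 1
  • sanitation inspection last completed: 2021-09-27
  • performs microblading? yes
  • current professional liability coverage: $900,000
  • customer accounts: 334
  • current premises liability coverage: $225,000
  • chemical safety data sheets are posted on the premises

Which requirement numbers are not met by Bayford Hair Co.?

6

1. sanitation inspection 522 days ago vs limit 540 → met
2. chemical safety data sheets present → met
3. autoclave spore test 704 days ago vs limit 730 → met
4. condition 'performs microblading' holds; chemical-storage review 27 days ago vs limit 30 → met
5. premises liability coverage $225,000 ≥ $225,000 → met
6. licensed cosmetologists 1 < 4 → not met
7. professional liability coverage $900,000 ≥ $875,000 → met
Not met: 6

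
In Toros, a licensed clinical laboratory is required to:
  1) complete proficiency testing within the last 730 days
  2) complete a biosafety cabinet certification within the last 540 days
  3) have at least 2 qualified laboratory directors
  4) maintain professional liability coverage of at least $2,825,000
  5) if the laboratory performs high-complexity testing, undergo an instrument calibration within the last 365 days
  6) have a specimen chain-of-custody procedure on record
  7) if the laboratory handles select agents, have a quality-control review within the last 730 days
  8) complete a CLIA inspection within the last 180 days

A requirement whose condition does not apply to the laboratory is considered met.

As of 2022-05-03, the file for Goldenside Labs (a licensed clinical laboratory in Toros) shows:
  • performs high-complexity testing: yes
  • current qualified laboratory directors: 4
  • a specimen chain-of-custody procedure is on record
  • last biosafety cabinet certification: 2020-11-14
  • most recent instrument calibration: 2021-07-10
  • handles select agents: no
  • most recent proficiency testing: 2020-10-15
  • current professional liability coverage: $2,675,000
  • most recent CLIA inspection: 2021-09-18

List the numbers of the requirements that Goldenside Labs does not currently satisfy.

4, 8

1. proficiency testing 565 days ago vs limit 730 → met
2. biosafety cabinet certification 535 days ago vs limit 540 → met
3. qualified laboratory directors 4 ≥ 2 → met
4. professional liability coverage $2,675,000 < $2,825,000 → not met
5. condition 'performs high-complexity testing' holds; instrument calibration 297 days ago vs limit 365 → met
6. specimen chain-of-custody procedure present → met
7. condition 'handles select agents' does not hold → requirement n/a → met
8. CLIA inspection 227 days ago vs limit 180 → not met
Not met: 4, 8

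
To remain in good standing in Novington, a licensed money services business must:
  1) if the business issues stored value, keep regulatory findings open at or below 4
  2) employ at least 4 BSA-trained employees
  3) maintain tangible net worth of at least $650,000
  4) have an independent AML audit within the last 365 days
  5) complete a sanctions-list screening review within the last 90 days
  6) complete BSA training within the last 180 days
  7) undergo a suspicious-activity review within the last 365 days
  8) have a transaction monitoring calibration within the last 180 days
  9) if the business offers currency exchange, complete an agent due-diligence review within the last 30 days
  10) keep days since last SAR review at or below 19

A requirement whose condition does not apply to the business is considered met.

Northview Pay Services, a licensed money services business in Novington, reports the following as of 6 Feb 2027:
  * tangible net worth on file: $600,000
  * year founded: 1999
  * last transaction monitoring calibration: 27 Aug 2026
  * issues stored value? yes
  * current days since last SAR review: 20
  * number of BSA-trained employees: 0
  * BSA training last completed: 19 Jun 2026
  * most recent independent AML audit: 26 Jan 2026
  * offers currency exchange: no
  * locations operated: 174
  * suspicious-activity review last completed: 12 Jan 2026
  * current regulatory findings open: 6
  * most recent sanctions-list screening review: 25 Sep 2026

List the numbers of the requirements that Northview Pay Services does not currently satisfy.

1. condition 'issues stored value' holds; regulatory findings open 6 > 4 → not met
2. BSA-trained employees 0 < 4 → not met
3. tangible net worth $600,000 < $650,000 → not met
4. independent AML audit 376 days ago vs limit 365 → not met
5. sanctions-list screening review 134 days ago vs limit 90 → not met
6. BSA training 232 days ago vs limit 180 → not met
7. suspicious-activity review 390 days ago vs limit 365 → not met
8. transaction monitoring calibration 163 days ago vs limit 180 → met
9. condition 'offers currency exchange' does not hold → requirement n/a → met
10. days since last SAR review 20 > 19 → not met
Not met: 1, 2, 3, 4, 5, 6, 7, 10

1, 2, 3, 4, 5, 6, 7, 10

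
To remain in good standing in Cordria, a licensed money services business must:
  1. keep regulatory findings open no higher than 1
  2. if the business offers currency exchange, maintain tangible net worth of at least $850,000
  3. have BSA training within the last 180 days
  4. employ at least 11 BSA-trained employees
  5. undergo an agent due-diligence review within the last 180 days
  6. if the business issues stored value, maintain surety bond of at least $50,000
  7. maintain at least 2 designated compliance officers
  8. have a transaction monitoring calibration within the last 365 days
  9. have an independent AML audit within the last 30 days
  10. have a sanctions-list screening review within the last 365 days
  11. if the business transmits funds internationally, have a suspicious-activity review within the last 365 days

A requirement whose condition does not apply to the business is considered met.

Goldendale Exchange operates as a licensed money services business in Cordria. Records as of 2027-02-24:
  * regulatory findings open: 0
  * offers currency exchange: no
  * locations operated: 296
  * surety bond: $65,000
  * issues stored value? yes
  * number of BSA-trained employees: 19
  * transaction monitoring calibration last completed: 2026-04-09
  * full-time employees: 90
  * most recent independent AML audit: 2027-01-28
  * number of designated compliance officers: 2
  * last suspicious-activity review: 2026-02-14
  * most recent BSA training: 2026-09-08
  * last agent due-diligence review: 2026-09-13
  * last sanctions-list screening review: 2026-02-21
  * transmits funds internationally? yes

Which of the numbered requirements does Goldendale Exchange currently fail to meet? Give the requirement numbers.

10, 11

1. regulatory findings open 0 ≤ 1 → met
2. condition 'offers currency exchange' does not hold → requirement n/a → met
3. BSA training 169 days ago vs limit 180 → met
4. BSA-trained employees 19 ≥ 11 → met
5. agent due-diligence review 164 days ago vs limit 180 → met
6. condition 'issues stored value' holds; surety bond $65,000 ≥ $50,000 → met
7. designated compliance officers 2 ≥ 2 → met
8. transaction monitoring calibration 321 days ago vs limit 365 → met
9. independent AML audit 27 days ago vs limit 30 → met
10. sanctions-list screening review 368 days ago vs limit 365 → not met
11. condition 'transmits funds internationally' holds; suspicious-activity review 375 days ago vs limit 365 → not met
Not met: 10, 11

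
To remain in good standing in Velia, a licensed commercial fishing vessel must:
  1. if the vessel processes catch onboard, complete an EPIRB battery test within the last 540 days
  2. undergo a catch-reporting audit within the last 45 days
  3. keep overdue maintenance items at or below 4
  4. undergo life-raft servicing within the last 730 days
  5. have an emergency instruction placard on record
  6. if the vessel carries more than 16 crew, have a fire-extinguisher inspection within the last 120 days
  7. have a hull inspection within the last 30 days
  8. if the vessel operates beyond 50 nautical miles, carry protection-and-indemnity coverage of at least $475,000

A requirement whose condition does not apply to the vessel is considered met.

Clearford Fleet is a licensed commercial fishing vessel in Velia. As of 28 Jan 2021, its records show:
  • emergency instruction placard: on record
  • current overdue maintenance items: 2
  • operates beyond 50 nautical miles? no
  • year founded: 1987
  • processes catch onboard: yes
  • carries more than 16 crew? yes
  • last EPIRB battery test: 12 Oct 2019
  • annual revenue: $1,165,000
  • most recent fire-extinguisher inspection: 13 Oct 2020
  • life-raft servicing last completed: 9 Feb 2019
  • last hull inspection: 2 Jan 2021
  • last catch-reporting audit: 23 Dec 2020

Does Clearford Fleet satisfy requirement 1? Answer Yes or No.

Yes

1. condition 'processes catch onboard' holds; EPIRB battery test 474 days ago vs limit 540 → met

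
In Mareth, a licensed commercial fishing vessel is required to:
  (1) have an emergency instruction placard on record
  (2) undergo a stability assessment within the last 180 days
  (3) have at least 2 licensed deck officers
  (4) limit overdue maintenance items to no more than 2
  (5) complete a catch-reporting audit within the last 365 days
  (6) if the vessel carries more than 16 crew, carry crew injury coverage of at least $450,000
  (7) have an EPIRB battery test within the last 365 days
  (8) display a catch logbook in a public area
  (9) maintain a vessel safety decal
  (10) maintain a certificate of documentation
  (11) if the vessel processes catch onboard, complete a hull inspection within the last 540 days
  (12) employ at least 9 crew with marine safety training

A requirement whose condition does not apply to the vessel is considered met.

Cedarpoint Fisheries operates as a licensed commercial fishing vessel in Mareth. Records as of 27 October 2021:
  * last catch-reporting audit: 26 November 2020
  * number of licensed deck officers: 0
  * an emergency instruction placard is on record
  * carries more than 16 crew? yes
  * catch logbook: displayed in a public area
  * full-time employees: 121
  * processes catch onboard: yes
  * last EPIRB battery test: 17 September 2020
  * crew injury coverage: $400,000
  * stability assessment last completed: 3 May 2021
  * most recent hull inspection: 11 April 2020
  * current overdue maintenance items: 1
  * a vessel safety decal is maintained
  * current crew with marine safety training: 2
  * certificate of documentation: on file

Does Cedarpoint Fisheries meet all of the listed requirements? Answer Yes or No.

No

1. emergency instruction placard present → met
2. stability assessment 177 days ago vs limit 180 → met
3. licensed deck officers 0 < 2 → not met
4. overdue maintenance items 1 ≤ 2 → met
5. catch-reporting audit 335 days ago vs limit 365 → met
6. condition 'carries more than 16 crew' holds; crew injury coverage $400,000 < $450,000 → not met
7. EPIRB battery test 405 days ago vs limit 365 → not met
8. catch logbook present → met
9. vessel safety decal present → met
10. certificate of documentation present → met
11. condition 'processes catch onboard' holds; hull inspection 564 days ago vs limit 540 → not met
12. crew with marine safety training 2 < 9 → not met
Not met: 3, 6, 7, 11, 12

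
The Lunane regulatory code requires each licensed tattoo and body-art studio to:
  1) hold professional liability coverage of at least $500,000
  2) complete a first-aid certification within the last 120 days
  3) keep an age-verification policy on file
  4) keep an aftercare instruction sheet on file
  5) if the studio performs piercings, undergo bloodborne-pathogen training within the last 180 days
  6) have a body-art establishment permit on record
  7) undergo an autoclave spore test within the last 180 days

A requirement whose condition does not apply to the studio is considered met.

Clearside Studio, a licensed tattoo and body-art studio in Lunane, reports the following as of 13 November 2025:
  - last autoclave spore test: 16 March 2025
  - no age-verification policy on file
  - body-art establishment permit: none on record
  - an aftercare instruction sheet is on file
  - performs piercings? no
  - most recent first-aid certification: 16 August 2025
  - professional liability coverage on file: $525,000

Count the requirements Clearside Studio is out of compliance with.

1. professional liability coverage $525,000 ≥ $500,000 → met
2. first-aid certification 89 days ago vs limit 120 → met
3. age-verification policy absent → not met
4. aftercare instruction sheet present → met
5. condition 'performs piercings' does not hold → requirement n/a → met
6. body-art establishment permit absent → not met
7. autoclave spore test 242 days ago vs limit 180 → not met
Not met: 3 of 7

3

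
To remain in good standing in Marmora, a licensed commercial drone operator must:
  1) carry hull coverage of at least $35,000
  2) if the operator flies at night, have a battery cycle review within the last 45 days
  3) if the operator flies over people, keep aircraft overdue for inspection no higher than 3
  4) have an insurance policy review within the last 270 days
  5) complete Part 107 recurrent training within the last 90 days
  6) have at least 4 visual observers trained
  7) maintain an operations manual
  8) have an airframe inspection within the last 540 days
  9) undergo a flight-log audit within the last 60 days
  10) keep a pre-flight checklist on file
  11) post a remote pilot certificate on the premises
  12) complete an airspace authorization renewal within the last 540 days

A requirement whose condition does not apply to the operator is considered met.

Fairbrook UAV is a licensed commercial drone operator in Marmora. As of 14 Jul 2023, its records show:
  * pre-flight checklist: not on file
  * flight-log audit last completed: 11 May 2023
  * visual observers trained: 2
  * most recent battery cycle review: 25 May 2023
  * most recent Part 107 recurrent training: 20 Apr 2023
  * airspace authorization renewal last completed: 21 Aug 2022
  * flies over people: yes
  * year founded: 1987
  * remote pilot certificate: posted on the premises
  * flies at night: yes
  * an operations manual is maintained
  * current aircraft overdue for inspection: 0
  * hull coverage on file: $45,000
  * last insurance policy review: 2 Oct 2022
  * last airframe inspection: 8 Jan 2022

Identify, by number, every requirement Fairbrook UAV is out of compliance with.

1. hull coverage $45,000 ≥ $35,000 → met
2. condition 'flies at night' holds; battery cycle review 50 days ago vs limit 45 → not met
3. condition 'flies over people' holds; aircraft overdue for inspection 0 ≤ 3 → met
4. insurance policy review 285 days ago vs limit 270 → not met
5. Part 107 recurrent training 85 days ago vs limit 90 → met
6. visual observers trained 2 < 4 → not met
7. operations manual present → met
8. airframe inspection 552 days ago vs limit 540 → not met
9. flight-log audit 64 days ago vs limit 60 → not met
10. pre-flight checklist absent → not met
11. remote pilot certificate present → met
12. airspace authorization renewal 327 days ago vs limit 540 → met
Not met: 2, 4, 6, 8, 9, 10

2, 4, 6, 8, 9, 10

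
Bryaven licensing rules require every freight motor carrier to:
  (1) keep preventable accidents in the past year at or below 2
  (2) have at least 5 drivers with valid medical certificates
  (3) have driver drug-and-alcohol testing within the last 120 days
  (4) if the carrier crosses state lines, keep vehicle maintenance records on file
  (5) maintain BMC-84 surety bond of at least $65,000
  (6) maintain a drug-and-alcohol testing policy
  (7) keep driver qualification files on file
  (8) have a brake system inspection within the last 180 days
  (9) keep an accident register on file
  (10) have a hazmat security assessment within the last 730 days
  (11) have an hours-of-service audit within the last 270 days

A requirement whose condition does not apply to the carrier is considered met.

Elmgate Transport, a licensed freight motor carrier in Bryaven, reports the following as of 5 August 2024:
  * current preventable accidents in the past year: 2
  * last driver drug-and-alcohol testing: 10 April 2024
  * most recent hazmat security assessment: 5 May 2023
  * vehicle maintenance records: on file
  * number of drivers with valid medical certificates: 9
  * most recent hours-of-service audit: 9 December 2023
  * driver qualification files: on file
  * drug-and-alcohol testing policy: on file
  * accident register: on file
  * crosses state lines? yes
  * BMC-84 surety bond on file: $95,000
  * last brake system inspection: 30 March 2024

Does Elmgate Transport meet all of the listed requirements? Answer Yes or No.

Yes

1. preventable accidents in the past year 2 ≤ 2 → met
2. drivers with valid medical certificates 9 ≥ 5 → met
3. driver drug-and-alcohol testing 117 days ago vs limit 120 → met
4. condition 'crosses state lines' holds; vehicle maintenance records present → met
5. BMC-84 surety bond $95,000 ≥ $65,000 → met
6. drug-and-alcohol testing policy present → met
7. driver qualification files present → met
8. brake system inspection 128 days ago vs limit 180 → met
9. accident register present → met
10. hazmat security assessment 458 days ago vs limit 730 → met
11. hours-of-service audit 240 days ago vs limit 270 → met
All met.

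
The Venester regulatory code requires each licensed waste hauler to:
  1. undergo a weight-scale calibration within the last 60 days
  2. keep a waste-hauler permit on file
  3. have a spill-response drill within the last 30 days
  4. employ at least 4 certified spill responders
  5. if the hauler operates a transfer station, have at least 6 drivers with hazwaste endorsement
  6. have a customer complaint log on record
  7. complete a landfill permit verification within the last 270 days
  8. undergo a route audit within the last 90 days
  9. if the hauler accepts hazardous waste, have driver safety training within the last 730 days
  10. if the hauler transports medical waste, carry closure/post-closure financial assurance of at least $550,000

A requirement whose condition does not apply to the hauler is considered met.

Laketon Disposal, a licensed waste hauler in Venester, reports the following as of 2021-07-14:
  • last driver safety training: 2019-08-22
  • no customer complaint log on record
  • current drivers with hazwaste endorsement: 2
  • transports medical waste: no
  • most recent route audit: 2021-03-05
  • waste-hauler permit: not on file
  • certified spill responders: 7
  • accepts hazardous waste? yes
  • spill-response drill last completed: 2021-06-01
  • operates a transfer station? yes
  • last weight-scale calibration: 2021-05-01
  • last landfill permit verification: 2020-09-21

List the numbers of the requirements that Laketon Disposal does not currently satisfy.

1. weight-scale calibration 74 days ago vs limit 60 → not met
2. waste-hauler permit absent → not met
3. spill-response drill 43 days ago vs limit 30 → not met
4. certified spill responders 7 ≥ 4 → met
5. condition 'operates a transfer station' holds; drivers with hazwaste endorsement 2 < 6 → not met
6. customer complaint log absent → not met
7. landfill permit verification 296 days ago vs limit 270 → not met
8. route audit 131 days ago vs limit 90 → not met
9. condition 'accepts hazardous waste' holds; driver safety training 692 days ago vs limit 730 → met
10. condition 'transports medical waste' does not hold → requirement n/a → met
Not met: 1, 2, 3, 5, 6, 7, 8

1, 2, 3, 5, 6, 7, 8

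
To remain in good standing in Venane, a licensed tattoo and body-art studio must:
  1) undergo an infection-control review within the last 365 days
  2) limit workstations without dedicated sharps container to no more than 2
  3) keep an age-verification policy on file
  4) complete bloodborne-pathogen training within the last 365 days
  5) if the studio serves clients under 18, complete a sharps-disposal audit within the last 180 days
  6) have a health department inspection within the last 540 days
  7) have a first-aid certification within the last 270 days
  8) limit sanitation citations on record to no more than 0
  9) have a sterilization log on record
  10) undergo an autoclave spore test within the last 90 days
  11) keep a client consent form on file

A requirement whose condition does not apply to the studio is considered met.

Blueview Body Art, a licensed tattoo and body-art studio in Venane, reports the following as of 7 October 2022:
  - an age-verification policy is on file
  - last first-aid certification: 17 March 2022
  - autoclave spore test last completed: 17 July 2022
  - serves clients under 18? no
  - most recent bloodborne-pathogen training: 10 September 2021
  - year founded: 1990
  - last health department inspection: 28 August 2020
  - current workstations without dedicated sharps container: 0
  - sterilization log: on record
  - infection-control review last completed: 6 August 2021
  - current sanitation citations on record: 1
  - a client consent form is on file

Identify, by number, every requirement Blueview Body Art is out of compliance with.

1. infection-control review 427 days ago vs limit 365 → not met
2. workstations without dedicated sharps container 0 ≤ 2 → met
3. age-verification policy present → met
4. bloodborne-pathogen training 392 days ago vs limit 365 → not met
5. condition 'serves clients under 18' does not hold → requirement n/a → met
6. health department inspection 770 days ago vs limit 540 → not met
7. first-aid certification 204 days ago vs limit 270 → met
8. sanitation citations on record 1 > 0 → not met
9. sterilization log present → met
10. autoclave spore test 82 days ago vs limit 90 → met
11. client consent form present → met
Not met: 1, 4, 6, 8

1, 4, 6, 8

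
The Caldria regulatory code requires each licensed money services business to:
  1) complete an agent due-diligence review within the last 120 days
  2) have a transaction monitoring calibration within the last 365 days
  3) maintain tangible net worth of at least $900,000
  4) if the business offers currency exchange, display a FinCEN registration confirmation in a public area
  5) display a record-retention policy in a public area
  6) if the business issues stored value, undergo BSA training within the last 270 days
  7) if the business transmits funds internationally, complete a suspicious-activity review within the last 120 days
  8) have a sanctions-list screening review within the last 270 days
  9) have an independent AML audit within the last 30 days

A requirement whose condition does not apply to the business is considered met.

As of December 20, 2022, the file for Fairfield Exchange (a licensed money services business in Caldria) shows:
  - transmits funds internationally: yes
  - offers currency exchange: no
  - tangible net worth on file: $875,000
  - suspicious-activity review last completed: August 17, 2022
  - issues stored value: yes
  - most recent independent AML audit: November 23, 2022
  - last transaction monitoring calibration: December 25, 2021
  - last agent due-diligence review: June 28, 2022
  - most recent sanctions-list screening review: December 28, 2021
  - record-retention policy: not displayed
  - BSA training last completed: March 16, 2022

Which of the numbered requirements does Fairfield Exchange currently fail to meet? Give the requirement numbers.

1, 3, 5, 6, 7, 8

1. agent due-diligence review 175 days ago vs limit 120 → not met
2. transaction monitoring calibration 360 days ago vs limit 365 → met
3. tangible net worth $875,000 < $900,000 → not met
4. condition 'offers currency exchange' does not hold → requirement n/a → met
5. record-retention policy absent → not met
6. condition 'issues stored value' holds; BSA training 279 days ago vs limit 270 → not met
7. condition 'transmits funds internationally' holds; suspicious-activity review 125 days ago vs limit 120 → not met
8. sanctions-list screening review 357 days ago vs limit 270 → not met
9. independent AML audit 27 days ago vs limit 30 → met
Not met: 1, 3, 5, 6, 7, 8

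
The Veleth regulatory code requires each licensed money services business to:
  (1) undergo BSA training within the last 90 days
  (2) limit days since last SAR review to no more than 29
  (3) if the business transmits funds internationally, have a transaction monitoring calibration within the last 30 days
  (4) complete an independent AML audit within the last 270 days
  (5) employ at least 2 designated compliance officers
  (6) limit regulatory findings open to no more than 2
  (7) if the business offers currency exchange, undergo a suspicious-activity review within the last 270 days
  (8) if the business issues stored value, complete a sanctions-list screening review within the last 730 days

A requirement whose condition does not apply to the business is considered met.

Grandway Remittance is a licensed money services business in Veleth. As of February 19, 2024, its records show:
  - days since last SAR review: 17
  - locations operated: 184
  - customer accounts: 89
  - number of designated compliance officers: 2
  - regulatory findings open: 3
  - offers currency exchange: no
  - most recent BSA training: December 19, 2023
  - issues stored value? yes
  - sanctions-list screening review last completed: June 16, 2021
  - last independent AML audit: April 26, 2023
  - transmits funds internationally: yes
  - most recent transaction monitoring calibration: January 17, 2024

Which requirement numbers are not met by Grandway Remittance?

3, 4, 6, 8

1. BSA training 62 days ago vs limit 90 → met
2. days since last SAR review 17 ≤ 29 → met
3. condition 'transmits funds internationally' holds; transaction monitoring calibration 33 days ago vs limit 30 → not met
4. independent AML audit 299 days ago vs limit 270 → not met
5. designated compliance officers 2 ≥ 2 → met
6. regulatory findings open 3 > 2 → not met
7. condition 'offers currency exchange' does not hold → requirement n/a → met
8. condition 'issues stored value' holds; sanctions-list screening review 978 days ago vs limit 730 → not met
Not met: 3, 4, 6, 8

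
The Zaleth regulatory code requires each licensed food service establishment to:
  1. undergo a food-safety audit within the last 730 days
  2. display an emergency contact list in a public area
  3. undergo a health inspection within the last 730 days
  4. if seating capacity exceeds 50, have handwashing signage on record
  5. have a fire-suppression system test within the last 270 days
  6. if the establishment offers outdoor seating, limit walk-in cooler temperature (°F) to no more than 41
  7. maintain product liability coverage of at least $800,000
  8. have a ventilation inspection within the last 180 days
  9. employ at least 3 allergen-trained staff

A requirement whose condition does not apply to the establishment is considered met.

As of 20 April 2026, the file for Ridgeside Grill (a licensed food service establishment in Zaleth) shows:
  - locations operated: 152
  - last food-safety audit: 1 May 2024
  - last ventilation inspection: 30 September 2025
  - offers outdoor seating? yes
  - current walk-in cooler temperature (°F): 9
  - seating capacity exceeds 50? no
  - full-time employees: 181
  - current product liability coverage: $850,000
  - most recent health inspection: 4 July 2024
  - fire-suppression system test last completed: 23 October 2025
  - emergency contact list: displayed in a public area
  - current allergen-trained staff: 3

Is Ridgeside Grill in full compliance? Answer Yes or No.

No

1. food-safety audit 719 days ago vs limit 730 → met
2. emergency contact list present → met
3. health inspection 655 days ago vs limit 730 → met
4. condition 'seating capacity exceeds 50' does not hold → requirement n/a → met
5. fire-suppression system test 179 days ago vs limit 270 → met
6. condition 'offers outdoor seating' holds; walk-in cooler temperature (°F) 9 ≤ 41 → met
7. product liability coverage $850,000 ≥ $800,000 → met
8. ventilation inspection 202 days ago vs limit 180 → not met
9. allergen-trained staff 3 ≥ 3 → met
Not met: 8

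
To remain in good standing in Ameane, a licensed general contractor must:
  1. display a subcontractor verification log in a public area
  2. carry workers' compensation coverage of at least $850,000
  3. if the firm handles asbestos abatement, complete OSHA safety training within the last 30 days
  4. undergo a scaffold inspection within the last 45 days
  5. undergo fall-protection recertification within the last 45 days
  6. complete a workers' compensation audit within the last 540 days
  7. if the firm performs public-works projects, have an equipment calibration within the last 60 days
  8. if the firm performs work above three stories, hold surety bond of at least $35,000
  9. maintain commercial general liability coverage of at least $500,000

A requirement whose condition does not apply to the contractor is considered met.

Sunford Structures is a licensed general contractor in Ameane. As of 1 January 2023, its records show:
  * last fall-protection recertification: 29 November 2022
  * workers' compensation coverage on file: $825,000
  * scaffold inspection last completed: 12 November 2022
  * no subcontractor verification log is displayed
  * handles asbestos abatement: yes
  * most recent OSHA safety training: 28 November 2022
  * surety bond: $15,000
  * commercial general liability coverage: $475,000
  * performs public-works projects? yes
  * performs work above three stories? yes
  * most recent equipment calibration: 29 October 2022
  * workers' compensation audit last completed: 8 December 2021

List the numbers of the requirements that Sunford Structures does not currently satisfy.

1, 2, 3, 4, 7, 8, 9

1. subcontractor verification log absent → not met
2. workers' compensation coverage $825,000 < $850,000 → not met
3. condition 'handles asbestos abatement' holds; OSHA safety training 34 days ago vs limit 30 → not met
4. scaffold inspection 50 days ago vs limit 45 → not met
5. fall-protection recertification 33 days ago vs limit 45 → met
6. workers' compensation audit 389 days ago vs limit 540 → met
7. condition 'performs public-works projects' holds; equipment calibration 64 days ago vs limit 60 → not met
8. condition 'performs work above three stories' holds; surety bond $15,000 < $35,000 → not met
9. commercial general liability coverage $475,000 < $500,000 → not met
Not met: 1, 2, 3, 4, 7, 8, 9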